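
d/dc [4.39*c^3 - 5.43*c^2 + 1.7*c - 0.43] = 13.17*c^2 - 10.86*c + 1.7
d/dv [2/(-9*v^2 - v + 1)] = 2*(18*v + 1)/(9*v^2 + v - 1)^2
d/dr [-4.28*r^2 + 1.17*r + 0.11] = 1.17 - 8.56*r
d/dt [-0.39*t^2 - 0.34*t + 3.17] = -0.78*t - 0.34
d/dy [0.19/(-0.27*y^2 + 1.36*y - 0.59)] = (0.1026*y - 0.2584)/(0.27*y^2 - 1.36*y + 0.59)^2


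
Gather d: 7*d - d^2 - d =-d^2 + 6*d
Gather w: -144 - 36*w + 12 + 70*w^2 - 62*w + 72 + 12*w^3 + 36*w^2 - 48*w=12*w^3 + 106*w^2 - 146*w - 60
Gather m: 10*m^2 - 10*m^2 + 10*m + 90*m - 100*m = 0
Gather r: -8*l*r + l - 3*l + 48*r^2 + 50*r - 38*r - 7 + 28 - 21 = -2*l + 48*r^2 + r*(12 - 8*l)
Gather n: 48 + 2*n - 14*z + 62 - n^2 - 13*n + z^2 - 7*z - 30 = -n^2 - 11*n + z^2 - 21*z + 80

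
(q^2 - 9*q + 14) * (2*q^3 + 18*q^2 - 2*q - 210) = 2*q^5 - 136*q^3 + 60*q^2 + 1862*q - 2940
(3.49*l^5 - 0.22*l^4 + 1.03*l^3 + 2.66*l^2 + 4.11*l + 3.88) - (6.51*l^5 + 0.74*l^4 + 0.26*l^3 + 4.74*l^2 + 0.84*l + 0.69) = -3.02*l^5 - 0.96*l^4 + 0.77*l^3 - 2.08*l^2 + 3.27*l + 3.19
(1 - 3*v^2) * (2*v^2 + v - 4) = -6*v^4 - 3*v^3 + 14*v^2 + v - 4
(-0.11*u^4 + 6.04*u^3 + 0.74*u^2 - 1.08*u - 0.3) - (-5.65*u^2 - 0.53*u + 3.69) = -0.11*u^4 + 6.04*u^3 + 6.39*u^2 - 0.55*u - 3.99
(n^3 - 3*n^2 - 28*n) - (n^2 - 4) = n^3 - 4*n^2 - 28*n + 4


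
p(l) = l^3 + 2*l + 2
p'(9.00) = 245.00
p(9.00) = 749.00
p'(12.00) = 434.00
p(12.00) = 1754.00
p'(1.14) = 5.90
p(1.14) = 5.76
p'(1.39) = 7.80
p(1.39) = 7.47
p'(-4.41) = 60.34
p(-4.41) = -92.59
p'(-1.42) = 8.05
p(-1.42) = -3.70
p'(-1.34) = 7.39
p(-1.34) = -3.09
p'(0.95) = 4.71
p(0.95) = 4.76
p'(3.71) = 43.29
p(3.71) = 60.48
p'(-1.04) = 5.24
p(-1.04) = -1.20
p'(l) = 3*l^2 + 2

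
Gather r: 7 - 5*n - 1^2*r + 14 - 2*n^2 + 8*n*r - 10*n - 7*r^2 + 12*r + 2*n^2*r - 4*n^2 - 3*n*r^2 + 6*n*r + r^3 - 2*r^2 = -6*n^2 - 15*n + r^3 + r^2*(-3*n - 9) + r*(2*n^2 + 14*n + 11) + 21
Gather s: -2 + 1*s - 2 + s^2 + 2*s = s^2 + 3*s - 4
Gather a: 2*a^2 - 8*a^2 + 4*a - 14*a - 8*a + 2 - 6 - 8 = -6*a^2 - 18*a - 12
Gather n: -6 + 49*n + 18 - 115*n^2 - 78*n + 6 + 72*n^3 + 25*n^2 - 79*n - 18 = 72*n^3 - 90*n^2 - 108*n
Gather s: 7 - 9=-2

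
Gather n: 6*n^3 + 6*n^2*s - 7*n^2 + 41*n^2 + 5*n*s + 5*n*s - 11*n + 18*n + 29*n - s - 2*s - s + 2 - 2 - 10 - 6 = 6*n^3 + n^2*(6*s + 34) + n*(10*s + 36) - 4*s - 16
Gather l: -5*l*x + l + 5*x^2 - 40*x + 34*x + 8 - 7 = l*(1 - 5*x) + 5*x^2 - 6*x + 1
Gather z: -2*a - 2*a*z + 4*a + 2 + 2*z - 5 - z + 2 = 2*a + z*(1 - 2*a) - 1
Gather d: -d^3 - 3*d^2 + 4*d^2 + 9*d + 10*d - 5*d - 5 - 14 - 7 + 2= -d^3 + d^2 + 14*d - 24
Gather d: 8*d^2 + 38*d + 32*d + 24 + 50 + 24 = 8*d^2 + 70*d + 98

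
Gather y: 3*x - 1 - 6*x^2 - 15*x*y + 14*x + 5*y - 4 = -6*x^2 + 17*x + y*(5 - 15*x) - 5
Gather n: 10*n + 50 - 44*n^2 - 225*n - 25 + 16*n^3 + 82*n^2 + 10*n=16*n^3 + 38*n^2 - 205*n + 25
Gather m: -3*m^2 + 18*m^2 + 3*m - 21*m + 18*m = 15*m^2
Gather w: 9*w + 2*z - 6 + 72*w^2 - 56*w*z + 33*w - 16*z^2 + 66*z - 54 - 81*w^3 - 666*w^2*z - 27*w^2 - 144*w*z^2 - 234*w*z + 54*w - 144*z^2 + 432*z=-81*w^3 + w^2*(45 - 666*z) + w*(-144*z^2 - 290*z + 96) - 160*z^2 + 500*z - 60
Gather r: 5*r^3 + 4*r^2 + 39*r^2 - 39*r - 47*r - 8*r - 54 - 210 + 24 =5*r^3 + 43*r^2 - 94*r - 240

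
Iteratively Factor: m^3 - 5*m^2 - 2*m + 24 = (m + 2)*(m^2 - 7*m + 12) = (m - 4)*(m + 2)*(m - 3)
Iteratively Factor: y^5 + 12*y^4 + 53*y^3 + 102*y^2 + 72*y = (y + 3)*(y^4 + 9*y^3 + 26*y^2 + 24*y) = (y + 3)^2*(y^3 + 6*y^2 + 8*y) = (y + 3)^2*(y + 4)*(y^2 + 2*y) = (y + 2)*(y + 3)^2*(y + 4)*(y)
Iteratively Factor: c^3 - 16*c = (c - 4)*(c^2 + 4*c) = c*(c - 4)*(c + 4)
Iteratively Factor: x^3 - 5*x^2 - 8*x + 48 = (x + 3)*(x^2 - 8*x + 16) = (x - 4)*(x + 3)*(x - 4)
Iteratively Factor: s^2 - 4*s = (s)*(s - 4)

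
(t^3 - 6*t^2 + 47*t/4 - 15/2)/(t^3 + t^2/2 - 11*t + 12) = (t - 5/2)/(t + 4)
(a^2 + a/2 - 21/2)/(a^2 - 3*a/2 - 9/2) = (2*a + 7)/(2*a + 3)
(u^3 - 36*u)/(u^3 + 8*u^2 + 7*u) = (u^2 - 36)/(u^2 + 8*u + 7)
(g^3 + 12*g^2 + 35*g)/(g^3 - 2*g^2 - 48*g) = (g^2 + 12*g + 35)/(g^2 - 2*g - 48)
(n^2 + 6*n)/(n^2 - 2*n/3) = 3*(n + 6)/(3*n - 2)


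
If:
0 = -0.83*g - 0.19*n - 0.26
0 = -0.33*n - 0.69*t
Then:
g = 0.478641840087623*t - 0.313253012048193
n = -2.09090909090909*t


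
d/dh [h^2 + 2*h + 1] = 2*h + 2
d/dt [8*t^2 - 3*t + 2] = 16*t - 3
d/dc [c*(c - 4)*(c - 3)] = 3*c^2 - 14*c + 12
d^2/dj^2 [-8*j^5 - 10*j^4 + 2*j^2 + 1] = -160*j^3 - 120*j^2 + 4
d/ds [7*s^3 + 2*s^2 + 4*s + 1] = 21*s^2 + 4*s + 4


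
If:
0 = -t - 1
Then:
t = -1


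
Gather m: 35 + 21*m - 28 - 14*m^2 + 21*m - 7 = -14*m^2 + 42*m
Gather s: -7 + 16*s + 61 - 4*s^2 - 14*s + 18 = -4*s^2 + 2*s + 72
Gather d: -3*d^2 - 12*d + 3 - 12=-3*d^2 - 12*d - 9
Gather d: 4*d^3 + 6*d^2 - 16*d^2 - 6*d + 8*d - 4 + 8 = 4*d^3 - 10*d^2 + 2*d + 4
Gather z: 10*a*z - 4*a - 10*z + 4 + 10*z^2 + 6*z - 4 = -4*a + 10*z^2 + z*(10*a - 4)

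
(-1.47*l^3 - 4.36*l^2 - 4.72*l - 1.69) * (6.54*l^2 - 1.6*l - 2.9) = -9.6138*l^5 - 26.1624*l^4 - 19.6298*l^3 + 9.1434*l^2 + 16.392*l + 4.901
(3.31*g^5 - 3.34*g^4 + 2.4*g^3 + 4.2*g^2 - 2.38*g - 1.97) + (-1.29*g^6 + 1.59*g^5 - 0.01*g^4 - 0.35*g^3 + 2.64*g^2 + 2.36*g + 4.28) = -1.29*g^6 + 4.9*g^5 - 3.35*g^4 + 2.05*g^3 + 6.84*g^2 - 0.02*g + 2.31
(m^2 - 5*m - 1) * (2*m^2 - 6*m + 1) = 2*m^4 - 16*m^3 + 29*m^2 + m - 1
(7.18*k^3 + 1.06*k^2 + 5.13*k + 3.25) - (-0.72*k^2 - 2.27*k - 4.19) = 7.18*k^3 + 1.78*k^2 + 7.4*k + 7.44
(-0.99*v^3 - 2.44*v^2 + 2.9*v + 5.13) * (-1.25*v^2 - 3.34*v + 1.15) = 1.2375*v^5 + 6.3566*v^4 + 3.3861*v^3 - 18.9045*v^2 - 13.7992*v + 5.8995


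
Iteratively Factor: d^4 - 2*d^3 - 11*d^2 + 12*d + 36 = (d + 2)*(d^3 - 4*d^2 - 3*d + 18) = (d + 2)^2*(d^2 - 6*d + 9) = (d - 3)*(d + 2)^2*(d - 3)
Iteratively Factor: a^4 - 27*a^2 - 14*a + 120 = (a + 3)*(a^3 - 3*a^2 - 18*a + 40) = (a + 3)*(a + 4)*(a^2 - 7*a + 10) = (a - 2)*(a + 3)*(a + 4)*(a - 5)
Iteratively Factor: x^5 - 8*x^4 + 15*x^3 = (x)*(x^4 - 8*x^3 + 15*x^2) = x^2*(x^3 - 8*x^2 + 15*x) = x^2*(x - 3)*(x^2 - 5*x) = x^2*(x - 5)*(x - 3)*(x)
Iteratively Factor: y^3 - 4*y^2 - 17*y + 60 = (y - 3)*(y^2 - y - 20) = (y - 3)*(y + 4)*(y - 5)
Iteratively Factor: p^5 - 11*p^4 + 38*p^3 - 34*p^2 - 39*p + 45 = (p - 3)*(p^4 - 8*p^3 + 14*p^2 + 8*p - 15) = (p - 3)*(p + 1)*(p^3 - 9*p^2 + 23*p - 15) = (p - 5)*(p - 3)*(p + 1)*(p^2 - 4*p + 3) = (p - 5)*(p - 3)^2*(p + 1)*(p - 1)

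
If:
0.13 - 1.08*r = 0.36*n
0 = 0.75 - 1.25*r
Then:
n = -1.44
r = 0.60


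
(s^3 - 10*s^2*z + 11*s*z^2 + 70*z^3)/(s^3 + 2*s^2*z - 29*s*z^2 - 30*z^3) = (s^2 - 5*s*z - 14*z^2)/(s^2 + 7*s*z + 6*z^2)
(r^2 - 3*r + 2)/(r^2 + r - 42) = (r^2 - 3*r + 2)/(r^2 + r - 42)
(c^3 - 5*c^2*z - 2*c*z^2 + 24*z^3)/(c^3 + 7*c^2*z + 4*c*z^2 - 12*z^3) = (-c^2 + 7*c*z - 12*z^2)/(-c^2 - 5*c*z + 6*z^2)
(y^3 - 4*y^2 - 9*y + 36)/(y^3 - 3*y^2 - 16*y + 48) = (y + 3)/(y + 4)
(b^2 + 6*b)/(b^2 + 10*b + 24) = b/(b + 4)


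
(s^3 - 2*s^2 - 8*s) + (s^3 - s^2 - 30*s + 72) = 2*s^3 - 3*s^2 - 38*s + 72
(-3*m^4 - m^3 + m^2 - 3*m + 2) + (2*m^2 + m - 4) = -3*m^4 - m^3 + 3*m^2 - 2*m - 2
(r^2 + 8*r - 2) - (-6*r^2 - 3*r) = 7*r^2 + 11*r - 2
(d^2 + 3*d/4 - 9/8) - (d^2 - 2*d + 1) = 11*d/4 - 17/8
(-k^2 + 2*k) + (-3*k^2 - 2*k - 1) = -4*k^2 - 1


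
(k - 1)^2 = k^2 - 2*k + 1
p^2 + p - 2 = (p - 1)*(p + 2)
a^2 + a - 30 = (a - 5)*(a + 6)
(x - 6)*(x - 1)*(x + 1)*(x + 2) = x^4 - 4*x^3 - 13*x^2 + 4*x + 12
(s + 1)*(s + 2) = s^2 + 3*s + 2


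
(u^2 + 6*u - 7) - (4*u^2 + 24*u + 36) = -3*u^2 - 18*u - 43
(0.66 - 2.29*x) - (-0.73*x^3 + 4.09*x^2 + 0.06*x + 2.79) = 0.73*x^3 - 4.09*x^2 - 2.35*x - 2.13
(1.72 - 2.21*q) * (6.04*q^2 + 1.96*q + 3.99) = -13.3484*q^3 + 6.0572*q^2 - 5.4467*q + 6.8628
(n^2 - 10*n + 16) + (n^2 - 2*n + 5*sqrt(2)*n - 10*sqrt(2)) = 2*n^2 - 12*n + 5*sqrt(2)*n - 10*sqrt(2) + 16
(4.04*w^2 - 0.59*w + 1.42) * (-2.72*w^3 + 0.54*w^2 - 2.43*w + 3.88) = -10.9888*w^5 + 3.7864*w^4 - 13.9982*w^3 + 17.8757*w^2 - 5.7398*w + 5.5096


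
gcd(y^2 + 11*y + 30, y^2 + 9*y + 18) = y + 6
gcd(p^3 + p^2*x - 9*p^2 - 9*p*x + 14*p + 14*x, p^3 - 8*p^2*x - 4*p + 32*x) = p - 2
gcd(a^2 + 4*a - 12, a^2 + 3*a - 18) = a + 6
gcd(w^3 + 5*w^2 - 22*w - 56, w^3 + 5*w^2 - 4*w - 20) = w + 2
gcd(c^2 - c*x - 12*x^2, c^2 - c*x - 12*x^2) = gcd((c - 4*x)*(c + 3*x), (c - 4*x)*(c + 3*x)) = -c^2 + c*x + 12*x^2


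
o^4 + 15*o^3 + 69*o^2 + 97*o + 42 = (o + 1)^2*(o + 6)*(o + 7)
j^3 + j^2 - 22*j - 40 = (j - 5)*(j + 2)*(j + 4)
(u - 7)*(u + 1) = u^2 - 6*u - 7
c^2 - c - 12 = (c - 4)*(c + 3)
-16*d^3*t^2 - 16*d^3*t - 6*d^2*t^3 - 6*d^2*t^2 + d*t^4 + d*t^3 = t*(-8*d + t)*(2*d + t)*(d*t + d)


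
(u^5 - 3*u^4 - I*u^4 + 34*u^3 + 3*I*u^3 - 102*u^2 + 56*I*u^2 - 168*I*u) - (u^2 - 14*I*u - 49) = u^5 - 3*u^4 - I*u^4 + 34*u^3 + 3*I*u^3 - 103*u^2 + 56*I*u^2 - 154*I*u + 49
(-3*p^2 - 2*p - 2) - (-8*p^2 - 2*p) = 5*p^2 - 2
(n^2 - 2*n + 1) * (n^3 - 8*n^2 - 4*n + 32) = n^5 - 10*n^4 + 13*n^3 + 32*n^2 - 68*n + 32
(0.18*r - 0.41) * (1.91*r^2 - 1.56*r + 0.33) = 0.3438*r^3 - 1.0639*r^2 + 0.699*r - 0.1353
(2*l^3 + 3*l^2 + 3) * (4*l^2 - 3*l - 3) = 8*l^5 + 6*l^4 - 15*l^3 + 3*l^2 - 9*l - 9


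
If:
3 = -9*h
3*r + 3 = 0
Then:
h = -1/3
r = -1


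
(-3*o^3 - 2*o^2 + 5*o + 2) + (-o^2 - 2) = -3*o^3 - 3*o^2 + 5*o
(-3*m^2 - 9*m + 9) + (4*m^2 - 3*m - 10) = m^2 - 12*m - 1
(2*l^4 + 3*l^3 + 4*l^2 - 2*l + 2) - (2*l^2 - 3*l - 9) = 2*l^4 + 3*l^3 + 2*l^2 + l + 11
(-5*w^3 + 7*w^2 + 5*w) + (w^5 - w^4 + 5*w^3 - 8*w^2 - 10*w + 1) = w^5 - w^4 - w^2 - 5*w + 1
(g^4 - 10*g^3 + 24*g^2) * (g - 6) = g^5 - 16*g^4 + 84*g^3 - 144*g^2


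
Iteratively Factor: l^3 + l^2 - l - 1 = (l - 1)*(l^2 + 2*l + 1) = (l - 1)*(l + 1)*(l + 1)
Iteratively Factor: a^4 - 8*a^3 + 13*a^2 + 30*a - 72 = (a + 2)*(a^3 - 10*a^2 + 33*a - 36) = (a - 4)*(a + 2)*(a^2 - 6*a + 9) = (a - 4)*(a - 3)*(a + 2)*(a - 3)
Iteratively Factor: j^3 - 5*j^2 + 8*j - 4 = (j - 1)*(j^2 - 4*j + 4) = (j - 2)*(j - 1)*(j - 2)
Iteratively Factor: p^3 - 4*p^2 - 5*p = (p + 1)*(p^2 - 5*p) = p*(p + 1)*(p - 5)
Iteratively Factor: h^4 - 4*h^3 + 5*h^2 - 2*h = (h - 1)*(h^3 - 3*h^2 + 2*h) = (h - 1)^2*(h^2 - 2*h) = h*(h - 1)^2*(h - 2)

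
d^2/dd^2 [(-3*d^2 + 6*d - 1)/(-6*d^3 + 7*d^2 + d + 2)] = 2*(108*d^6 - 648*d^5 + 1026*d^4 - 435*d^3 - 429*d^2 + 309*d + 11)/(216*d^9 - 756*d^8 + 774*d^7 - 307*d^6 + 375*d^5 - 243*d^4 - 13*d^3 - 90*d^2 - 12*d - 8)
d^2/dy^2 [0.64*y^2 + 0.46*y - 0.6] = 1.28000000000000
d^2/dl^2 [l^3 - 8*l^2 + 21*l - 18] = 6*l - 16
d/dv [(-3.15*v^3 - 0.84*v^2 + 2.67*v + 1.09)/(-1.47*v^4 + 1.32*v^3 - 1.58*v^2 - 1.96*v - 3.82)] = (-4.6305*v^6 - 2.4696*v^5 + 17.8605*v^4 + 11.7084*v^3 + 37.6476*v^2 + 9.862*v - 8.063)/(2.1609*v^8 - 3.8808*v^7 + 6.3876*v^6 + 1.5912*v^5 + 8.5528*v^4 - 3.8912*v^3 + 15.9128*v^2 + 14.9744*v + 14.5924)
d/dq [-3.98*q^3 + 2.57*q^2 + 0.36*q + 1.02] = -11.94*q^2 + 5.14*q + 0.36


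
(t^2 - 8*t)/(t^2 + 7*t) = (t - 8)/(t + 7)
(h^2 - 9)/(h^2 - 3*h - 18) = (h - 3)/(h - 6)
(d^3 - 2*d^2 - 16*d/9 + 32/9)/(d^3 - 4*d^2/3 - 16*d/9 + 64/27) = 3*(d - 2)/(3*d - 4)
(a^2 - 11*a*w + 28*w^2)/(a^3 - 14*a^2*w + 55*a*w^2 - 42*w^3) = (a - 4*w)/(a^2 - 7*a*w + 6*w^2)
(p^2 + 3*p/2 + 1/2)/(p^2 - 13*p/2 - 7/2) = (p + 1)/(p - 7)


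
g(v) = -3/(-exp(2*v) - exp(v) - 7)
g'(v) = -3*(2*exp(2*v) + exp(v))/(-exp(2*v) - exp(v) - 7)^2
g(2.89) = 0.01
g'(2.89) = -0.02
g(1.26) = 0.13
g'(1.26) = -0.16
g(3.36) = 0.00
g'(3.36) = -0.01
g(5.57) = 0.00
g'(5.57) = -0.00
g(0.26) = 0.30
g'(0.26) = -0.14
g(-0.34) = 0.37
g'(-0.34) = -0.08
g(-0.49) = 0.38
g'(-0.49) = -0.06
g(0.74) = 0.22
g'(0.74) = -0.18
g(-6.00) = 0.43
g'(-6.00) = 0.00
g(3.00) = 0.01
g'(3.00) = -0.01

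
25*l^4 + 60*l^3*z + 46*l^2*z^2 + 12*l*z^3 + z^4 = (l + z)^2*(5*l + z)^2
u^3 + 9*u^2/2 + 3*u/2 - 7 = (u - 1)*(u + 2)*(u + 7/2)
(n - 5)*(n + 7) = n^2 + 2*n - 35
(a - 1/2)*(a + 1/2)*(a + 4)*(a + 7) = a^4 + 11*a^3 + 111*a^2/4 - 11*a/4 - 7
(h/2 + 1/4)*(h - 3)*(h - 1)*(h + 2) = h^4/2 - 3*h^3/4 - 3*h^2 + 7*h/4 + 3/2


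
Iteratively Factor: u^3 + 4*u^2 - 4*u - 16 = (u + 2)*(u^2 + 2*u - 8) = (u + 2)*(u + 4)*(u - 2)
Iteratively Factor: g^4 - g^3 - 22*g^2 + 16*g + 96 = (g + 4)*(g^3 - 5*g^2 - 2*g + 24) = (g - 3)*(g + 4)*(g^2 - 2*g - 8) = (g - 3)*(g + 2)*(g + 4)*(g - 4)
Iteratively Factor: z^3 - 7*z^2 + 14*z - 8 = (z - 2)*(z^2 - 5*z + 4) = (z - 2)*(z - 1)*(z - 4)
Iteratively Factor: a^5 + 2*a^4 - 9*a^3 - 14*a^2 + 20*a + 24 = (a + 2)*(a^4 - 9*a^2 + 4*a + 12) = (a - 2)*(a + 2)*(a^3 + 2*a^2 - 5*a - 6) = (a - 2)*(a + 2)*(a + 3)*(a^2 - a - 2) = (a - 2)*(a + 1)*(a + 2)*(a + 3)*(a - 2)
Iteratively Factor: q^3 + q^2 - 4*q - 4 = (q + 2)*(q^2 - q - 2) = (q - 2)*(q + 2)*(q + 1)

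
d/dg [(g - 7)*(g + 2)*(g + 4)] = 3*g^2 - 2*g - 34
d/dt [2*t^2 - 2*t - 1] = 4*t - 2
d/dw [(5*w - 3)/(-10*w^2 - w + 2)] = (-50*w^2 - 5*w + (5*w - 3)*(20*w + 1) + 10)/(10*w^2 + w - 2)^2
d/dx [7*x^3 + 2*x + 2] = 21*x^2 + 2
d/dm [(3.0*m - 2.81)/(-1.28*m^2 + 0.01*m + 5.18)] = (3.84*m^2 - 7.1936*m + 15.5681)/(1.6384*m^4 - 0.0256*m^3 - 13.2607*m^2 + 0.1036*m + 26.8324)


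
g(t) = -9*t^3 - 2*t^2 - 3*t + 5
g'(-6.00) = -951.00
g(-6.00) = 1895.00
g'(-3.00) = -234.00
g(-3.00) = 239.00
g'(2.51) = -183.14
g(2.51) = -157.45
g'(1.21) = -47.37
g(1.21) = -17.50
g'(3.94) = -437.90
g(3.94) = -588.33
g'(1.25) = -50.19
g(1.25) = -19.45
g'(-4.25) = -473.69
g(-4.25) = 672.52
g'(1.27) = -51.63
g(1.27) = -20.47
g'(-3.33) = -289.08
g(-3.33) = 325.15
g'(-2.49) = -160.44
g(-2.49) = 139.01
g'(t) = -27*t^2 - 4*t - 3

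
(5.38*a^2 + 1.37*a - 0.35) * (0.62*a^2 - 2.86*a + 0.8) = 3.3356*a^4 - 14.5374*a^3 + 0.168800000000001*a^2 + 2.097*a - 0.28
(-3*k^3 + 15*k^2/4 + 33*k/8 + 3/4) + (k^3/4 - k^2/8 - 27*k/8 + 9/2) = -11*k^3/4 + 29*k^2/8 + 3*k/4 + 21/4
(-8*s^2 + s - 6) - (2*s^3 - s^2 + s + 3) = -2*s^3 - 7*s^2 - 9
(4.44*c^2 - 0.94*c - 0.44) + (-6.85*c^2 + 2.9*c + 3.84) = -2.41*c^2 + 1.96*c + 3.4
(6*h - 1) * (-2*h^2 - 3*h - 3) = -12*h^3 - 16*h^2 - 15*h + 3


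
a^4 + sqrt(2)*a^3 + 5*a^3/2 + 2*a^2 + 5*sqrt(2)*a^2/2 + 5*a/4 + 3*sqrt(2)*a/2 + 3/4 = (a + 1)*(a + 3/2)*(a + sqrt(2)/2)^2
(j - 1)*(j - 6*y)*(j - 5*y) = j^3 - 11*j^2*y - j^2 + 30*j*y^2 + 11*j*y - 30*y^2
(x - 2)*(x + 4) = x^2 + 2*x - 8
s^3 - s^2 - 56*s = s*(s - 8)*(s + 7)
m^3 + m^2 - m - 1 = (m - 1)*(m + 1)^2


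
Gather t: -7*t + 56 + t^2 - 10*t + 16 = t^2 - 17*t + 72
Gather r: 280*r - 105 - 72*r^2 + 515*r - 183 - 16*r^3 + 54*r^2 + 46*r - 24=-16*r^3 - 18*r^2 + 841*r - 312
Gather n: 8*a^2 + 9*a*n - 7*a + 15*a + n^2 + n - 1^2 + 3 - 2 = 8*a^2 + 8*a + n^2 + n*(9*a + 1)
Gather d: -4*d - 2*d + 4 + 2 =6 - 6*d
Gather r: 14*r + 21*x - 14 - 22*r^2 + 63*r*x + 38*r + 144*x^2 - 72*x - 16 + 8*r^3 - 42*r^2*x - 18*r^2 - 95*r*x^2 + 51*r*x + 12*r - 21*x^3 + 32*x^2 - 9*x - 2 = 8*r^3 + r^2*(-42*x - 40) + r*(-95*x^2 + 114*x + 64) - 21*x^3 + 176*x^2 - 60*x - 32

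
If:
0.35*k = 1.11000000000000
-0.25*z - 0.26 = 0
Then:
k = 3.17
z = -1.04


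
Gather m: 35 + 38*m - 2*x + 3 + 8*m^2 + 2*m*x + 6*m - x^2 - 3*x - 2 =8*m^2 + m*(2*x + 44) - x^2 - 5*x + 36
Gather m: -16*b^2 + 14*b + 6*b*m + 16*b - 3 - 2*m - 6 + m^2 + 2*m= -16*b^2 + 6*b*m + 30*b + m^2 - 9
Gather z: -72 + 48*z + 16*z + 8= 64*z - 64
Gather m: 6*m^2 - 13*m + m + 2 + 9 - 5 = 6*m^2 - 12*m + 6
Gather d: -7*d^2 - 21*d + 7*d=-7*d^2 - 14*d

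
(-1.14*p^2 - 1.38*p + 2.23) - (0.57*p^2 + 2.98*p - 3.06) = -1.71*p^2 - 4.36*p + 5.29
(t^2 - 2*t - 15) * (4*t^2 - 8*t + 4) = 4*t^4 - 16*t^3 - 40*t^2 + 112*t - 60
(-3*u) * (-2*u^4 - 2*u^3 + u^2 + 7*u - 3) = 6*u^5 + 6*u^4 - 3*u^3 - 21*u^2 + 9*u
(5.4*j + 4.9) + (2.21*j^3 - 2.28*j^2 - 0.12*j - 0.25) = 2.21*j^3 - 2.28*j^2 + 5.28*j + 4.65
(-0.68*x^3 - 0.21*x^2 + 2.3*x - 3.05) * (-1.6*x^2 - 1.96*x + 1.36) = 1.088*x^5 + 1.6688*x^4 - 4.1932*x^3 + 0.0864000000000003*x^2 + 9.106*x - 4.148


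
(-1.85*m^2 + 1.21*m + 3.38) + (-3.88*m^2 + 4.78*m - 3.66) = -5.73*m^2 + 5.99*m - 0.28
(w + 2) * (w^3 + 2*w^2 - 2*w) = w^4 + 4*w^3 + 2*w^2 - 4*w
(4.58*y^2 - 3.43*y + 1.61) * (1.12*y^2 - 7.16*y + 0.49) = 5.1296*y^4 - 36.6344*y^3 + 28.6062*y^2 - 13.2083*y + 0.7889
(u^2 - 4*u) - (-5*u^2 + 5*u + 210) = 6*u^2 - 9*u - 210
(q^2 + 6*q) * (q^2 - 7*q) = q^4 - q^3 - 42*q^2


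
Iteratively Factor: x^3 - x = (x + 1)*(x^2 - x) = x*(x + 1)*(x - 1)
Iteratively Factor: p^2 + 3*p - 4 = (p + 4)*(p - 1)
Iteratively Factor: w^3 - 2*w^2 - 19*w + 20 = (w - 1)*(w^2 - w - 20) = (w - 5)*(w - 1)*(w + 4)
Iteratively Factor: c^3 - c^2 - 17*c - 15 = (c + 3)*(c^2 - 4*c - 5) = (c + 1)*(c + 3)*(c - 5)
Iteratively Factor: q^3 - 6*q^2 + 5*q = (q - 1)*(q^2 - 5*q) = q*(q - 1)*(q - 5)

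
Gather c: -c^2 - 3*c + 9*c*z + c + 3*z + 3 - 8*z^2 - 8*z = -c^2 + c*(9*z - 2) - 8*z^2 - 5*z + 3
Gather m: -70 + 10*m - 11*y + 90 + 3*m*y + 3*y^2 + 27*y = m*(3*y + 10) + 3*y^2 + 16*y + 20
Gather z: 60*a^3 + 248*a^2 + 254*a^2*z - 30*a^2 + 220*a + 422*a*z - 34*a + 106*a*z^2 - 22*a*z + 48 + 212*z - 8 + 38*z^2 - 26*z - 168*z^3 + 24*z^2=60*a^3 + 218*a^2 + 186*a - 168*z^3 + z^2*(106*a + 62) + z*(254*a^2 + 400*a + 186) + 40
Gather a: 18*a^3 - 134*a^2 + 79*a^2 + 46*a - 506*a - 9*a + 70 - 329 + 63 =18*a^3 - 55*a^2 - 469*a - 196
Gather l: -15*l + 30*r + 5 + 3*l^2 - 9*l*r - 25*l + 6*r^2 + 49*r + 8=3*l^2 + l*(-9*r - 40) + 6*r^2 + 79*r + 13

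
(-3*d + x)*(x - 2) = -3*d*x + 6*d + x^2 - 2*x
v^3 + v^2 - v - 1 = (v - 1)*(v + 1)^2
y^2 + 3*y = y*(y + 3)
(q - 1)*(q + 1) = q^2 - 1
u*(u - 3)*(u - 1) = u^3 - 4*u^2 + 3*u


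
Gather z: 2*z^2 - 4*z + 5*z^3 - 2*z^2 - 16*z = 5*z^3 - 20*z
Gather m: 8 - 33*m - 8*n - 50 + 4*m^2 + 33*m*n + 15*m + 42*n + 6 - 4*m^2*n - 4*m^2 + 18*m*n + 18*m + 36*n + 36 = -4*m^2*n + 51*m*n + 70*n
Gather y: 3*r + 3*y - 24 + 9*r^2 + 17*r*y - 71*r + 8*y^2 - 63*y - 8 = 9*r^2 - 68*r + 8*y^2 + y*(17*r - 60) - 32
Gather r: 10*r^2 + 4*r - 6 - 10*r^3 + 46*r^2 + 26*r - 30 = -10*r^3 + 56*r^2 + 30*r - 36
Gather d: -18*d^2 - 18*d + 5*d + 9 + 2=-18*d^2 - 13*d + 11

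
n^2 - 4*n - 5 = (n - 5)*(n + 1)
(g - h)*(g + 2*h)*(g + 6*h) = g^3 + 7*g^2*h + 4*g*h^2 - 12*h^3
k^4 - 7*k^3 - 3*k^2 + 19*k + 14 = (k - 7)*(k - 2)*(k + 1)^2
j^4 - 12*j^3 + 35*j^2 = j^2*(j - 7)*(j - 5)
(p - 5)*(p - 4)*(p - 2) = p^3 - 11*p^2 + 38*p - 40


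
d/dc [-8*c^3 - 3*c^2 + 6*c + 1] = -24*c^2 - 6*c + 6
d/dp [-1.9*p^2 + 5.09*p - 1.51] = 5.09 - 3.8*p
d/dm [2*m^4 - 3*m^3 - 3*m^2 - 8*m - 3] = 8*m^3 - 9*m^2 - 6*m - 8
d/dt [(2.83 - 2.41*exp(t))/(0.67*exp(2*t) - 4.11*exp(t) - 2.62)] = (1.6147*exp(2*t) - 3.7922*exp(t) + 17.9455)*exp(t)/(0.4489*exp(4*t) - 5.5074*exp(3*t) + 13.3813*exp(2*t) + 21.5364*exp(t) + 6.8644)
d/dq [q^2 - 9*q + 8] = 2*q - 9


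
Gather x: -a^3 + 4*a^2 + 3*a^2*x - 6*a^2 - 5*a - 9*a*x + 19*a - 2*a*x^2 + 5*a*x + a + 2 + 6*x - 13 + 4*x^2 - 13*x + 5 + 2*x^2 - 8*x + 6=-a^3 - 2*a^2 + 15*a + x^2*(6 - 2*a) + x*(3*a^2 - 4*a - 15)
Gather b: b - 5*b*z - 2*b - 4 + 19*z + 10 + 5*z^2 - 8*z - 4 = b*(-5*z - 1) + 5*z^2 + 11*z + 2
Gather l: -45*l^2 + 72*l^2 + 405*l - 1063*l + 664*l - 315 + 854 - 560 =27*l^2 + 6*l - 21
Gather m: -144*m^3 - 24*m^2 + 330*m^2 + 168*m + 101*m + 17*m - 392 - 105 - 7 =-144*m^3 + 306*m^2 + 286*m - 504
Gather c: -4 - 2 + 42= 36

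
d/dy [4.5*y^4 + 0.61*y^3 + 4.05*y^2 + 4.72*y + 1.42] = 18.0*y^3 + 1.83*y^2 + 8.1*y + 4.72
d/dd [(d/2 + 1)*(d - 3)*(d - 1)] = 3*d^2/2 - 2*d - 5/2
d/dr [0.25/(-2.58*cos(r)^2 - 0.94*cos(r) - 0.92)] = -(1.29*cos(r) + 0.235)*sin(r)/(2.58*cos(r)^2 + 0.94*cos(r) + 0.92)^2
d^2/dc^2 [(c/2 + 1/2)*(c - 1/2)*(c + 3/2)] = 3*c + 2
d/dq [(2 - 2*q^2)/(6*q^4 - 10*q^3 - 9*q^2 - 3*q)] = 2*(12*q^5 - 10*q^4 - 24*q^3 + 33*q^2 + 18*q + 3)/(q^2*(36*q^6 - 120*q^5 - 8*q^4 + 144*q^3 + 141*q^2 + 54*q + 9))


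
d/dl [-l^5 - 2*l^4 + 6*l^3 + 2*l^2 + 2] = l*(-5*l^3 - 8*l^2 + 18*l + 4)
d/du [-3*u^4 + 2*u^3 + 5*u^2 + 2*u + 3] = -12*u^3 + 6*u^2 + 10*u + 2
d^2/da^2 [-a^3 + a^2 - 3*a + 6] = 2 - 6*a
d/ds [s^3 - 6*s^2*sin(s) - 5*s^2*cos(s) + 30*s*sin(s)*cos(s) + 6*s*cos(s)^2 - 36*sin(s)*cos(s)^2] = 5*s^2*sin(s) - 6*s^2*cos(s) + 3*s^2 - 12*s*sin(s) - 6*s*sin(2*s) - 10*s*cos(s) + 30*s*cos(2*s) + 15*sin(2*s) - 9*cos(s) + 3*cos(2*s) - 27*cos(3*s) + 3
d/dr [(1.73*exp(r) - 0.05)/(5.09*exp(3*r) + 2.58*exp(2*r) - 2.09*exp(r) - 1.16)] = (-17.6114*exp(3*r) - 3.6999*exp(2*r) + 0.258*exp(r) - 2.1113)*exp(r)/(25.9081*exp(6*r) + 26.2644*exp(5*r) - 14.6198*exp(4*r) - 22.5932*exp(3*r) - 1.6175*exp(2*r) + 4.8488*exp(r) + 1.3456)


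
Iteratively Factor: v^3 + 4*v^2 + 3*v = (v)*(v^2 + 4*v + 3) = v*(v + 3)*(v + 1)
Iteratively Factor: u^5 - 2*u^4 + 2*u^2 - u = (u - 1)*(u^4 - u^3 - u^2 + u) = (u - 1)^2*(u^3 - u) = (u - 1)^3*(u^2 + u) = (u - 1)^3*(u + 1)*(u)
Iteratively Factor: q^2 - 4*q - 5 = (q - 5)*(q + 1)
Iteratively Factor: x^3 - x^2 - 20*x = (x)*(x^2 - x - 20) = x*(x + 4)*(x - 5)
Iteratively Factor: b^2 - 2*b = (b - 2)*(b)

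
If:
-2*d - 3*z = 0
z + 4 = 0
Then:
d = 6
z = -4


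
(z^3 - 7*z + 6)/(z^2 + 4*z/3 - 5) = 3*(z^2 - 3*z + 2)/(3*z - 5)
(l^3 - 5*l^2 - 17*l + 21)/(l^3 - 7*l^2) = 1 + 2/l - 3/l^2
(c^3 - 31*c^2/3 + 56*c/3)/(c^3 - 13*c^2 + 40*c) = (c - 7/3)/(c - 5)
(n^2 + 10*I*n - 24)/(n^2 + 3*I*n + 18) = (n + 4*I)/(n - 3*I)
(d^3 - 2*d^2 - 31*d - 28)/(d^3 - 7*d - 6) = (d^2 - 3*d - 28)/(d^2 - d - 6)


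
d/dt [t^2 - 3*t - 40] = 2*t - 3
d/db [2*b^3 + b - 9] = 6*b^2 + 1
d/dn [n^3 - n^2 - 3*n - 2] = 3*n^2 - 2*n - 3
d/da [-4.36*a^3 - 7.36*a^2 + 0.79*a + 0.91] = -13.08*a^2 - 14.72*a + 0.79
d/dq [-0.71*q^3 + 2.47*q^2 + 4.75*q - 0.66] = -2.13*q^2 + 4.94*q + 4.75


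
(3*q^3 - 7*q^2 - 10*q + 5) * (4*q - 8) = 12*q^4 - 52*q^3 + 16*q^2 + 100*q - 40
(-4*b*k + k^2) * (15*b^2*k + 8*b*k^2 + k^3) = -60*b^3*k^2 - 17*b^2*k^3 + 4*b*k^4 + k^5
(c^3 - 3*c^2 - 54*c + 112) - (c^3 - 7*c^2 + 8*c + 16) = 4*c^2 - 62*c + 96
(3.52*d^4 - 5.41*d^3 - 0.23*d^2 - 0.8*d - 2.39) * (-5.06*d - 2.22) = -17.8112*d^5 + 19.5602*d^4 + 13.174*d^3 + 4.5586*d^2 + 13.8694*d + 5.3058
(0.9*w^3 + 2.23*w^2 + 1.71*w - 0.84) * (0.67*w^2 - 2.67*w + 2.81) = 0.603*w^5 - 0.9089*w^4 - 2.2794*w^3 + 1.1378*w^2 + 7.0479*w - 2.3604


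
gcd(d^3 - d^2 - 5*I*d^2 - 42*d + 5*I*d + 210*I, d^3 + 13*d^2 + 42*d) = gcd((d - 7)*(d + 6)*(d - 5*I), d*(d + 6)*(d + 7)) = d + 6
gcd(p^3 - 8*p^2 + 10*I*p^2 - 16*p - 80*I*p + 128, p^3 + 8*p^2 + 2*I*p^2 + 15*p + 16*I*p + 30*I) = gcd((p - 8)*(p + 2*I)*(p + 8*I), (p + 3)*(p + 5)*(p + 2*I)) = p + 2*I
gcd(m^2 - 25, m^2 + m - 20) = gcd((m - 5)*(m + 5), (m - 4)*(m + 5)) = m + 5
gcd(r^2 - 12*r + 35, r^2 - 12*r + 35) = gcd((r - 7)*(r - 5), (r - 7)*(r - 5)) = r^2 - 12*r + 35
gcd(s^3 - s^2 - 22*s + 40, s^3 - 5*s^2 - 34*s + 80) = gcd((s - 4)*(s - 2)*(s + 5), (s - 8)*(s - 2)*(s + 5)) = s^2 + 3*s - 10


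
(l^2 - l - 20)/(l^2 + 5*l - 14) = (l^2 - l - 20)/(l^2 + 5*l - 14)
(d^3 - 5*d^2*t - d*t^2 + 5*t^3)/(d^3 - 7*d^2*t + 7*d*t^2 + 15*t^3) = (-d + t)/(-d + 3*t)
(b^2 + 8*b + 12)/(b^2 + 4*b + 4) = (b + 6)/(b + 2)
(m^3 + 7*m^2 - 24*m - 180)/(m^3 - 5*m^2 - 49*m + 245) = (m^2 + 12*m + 36)/(m^2 - 49)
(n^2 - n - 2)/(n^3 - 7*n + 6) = (n + 1)/(n^2 + 2*n - 3)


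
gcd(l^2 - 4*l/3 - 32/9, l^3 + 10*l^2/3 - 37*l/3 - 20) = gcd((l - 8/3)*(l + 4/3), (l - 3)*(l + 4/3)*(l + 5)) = l + 4/3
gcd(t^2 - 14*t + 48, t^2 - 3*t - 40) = t - 8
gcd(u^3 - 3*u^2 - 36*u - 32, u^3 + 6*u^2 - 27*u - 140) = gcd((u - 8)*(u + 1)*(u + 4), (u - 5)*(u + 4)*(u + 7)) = u + 4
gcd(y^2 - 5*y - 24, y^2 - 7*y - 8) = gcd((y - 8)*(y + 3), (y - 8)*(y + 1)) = y - 8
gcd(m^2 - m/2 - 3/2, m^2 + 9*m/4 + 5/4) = m + 1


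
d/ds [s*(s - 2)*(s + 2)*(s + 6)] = 4*s^3 + 18*s^2 - 8*s - 24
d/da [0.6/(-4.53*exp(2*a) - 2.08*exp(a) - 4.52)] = (5.436*exp(a) + 1.248)*exp(a)/(4.53*exp(2*a) + 2.08*exp(a) + 4.52)^2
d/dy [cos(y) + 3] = -sin(y)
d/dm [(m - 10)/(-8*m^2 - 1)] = (-8*m^2 + 16*m*(m - 10) - 1)/(8*m^2 + 1)^2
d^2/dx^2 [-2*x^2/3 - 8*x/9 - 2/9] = -4/3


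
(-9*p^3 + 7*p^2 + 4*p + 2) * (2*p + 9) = -18*p^4 - 67*p^3 + 71*p^2 + 40*p + 18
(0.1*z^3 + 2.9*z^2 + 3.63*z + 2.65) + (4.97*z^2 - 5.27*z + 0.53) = 0.1*z^3 + 7.87*z^2 - 1.64*z + 3.18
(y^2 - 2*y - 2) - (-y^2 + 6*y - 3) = 2*y^2 - 8*y + 1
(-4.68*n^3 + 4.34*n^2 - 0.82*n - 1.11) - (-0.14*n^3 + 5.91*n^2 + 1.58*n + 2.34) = -4.54*n^3 - 1.57*n^2 - 2.4*n - 3.45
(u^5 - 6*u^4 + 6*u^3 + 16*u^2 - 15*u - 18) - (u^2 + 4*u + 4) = u^5 - 6*u^4 + 6*u^3 + 15*u^2 - 19*u - 22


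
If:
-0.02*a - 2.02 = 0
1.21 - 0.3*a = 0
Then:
No Solution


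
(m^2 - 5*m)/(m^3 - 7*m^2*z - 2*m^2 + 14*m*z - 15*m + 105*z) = m/(m^2 - 7*m*z + 3*m - 21*z)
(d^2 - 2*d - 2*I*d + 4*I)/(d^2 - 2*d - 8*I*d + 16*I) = (d - 2*I)/(d - 8*I)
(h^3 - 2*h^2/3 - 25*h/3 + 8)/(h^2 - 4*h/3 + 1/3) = (3*h^2 + h - 24)/(3*h - 1)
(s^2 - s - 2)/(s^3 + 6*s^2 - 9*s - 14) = 1/(s + 7)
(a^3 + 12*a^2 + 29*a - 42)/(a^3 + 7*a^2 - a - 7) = (a + 6)/(a + 1)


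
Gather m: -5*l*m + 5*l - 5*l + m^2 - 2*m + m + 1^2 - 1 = m^2 + m*(-5*l - 1)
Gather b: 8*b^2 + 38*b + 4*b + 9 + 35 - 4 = 8*b^2 + 42*b + 40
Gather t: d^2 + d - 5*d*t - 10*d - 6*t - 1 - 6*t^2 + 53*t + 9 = d^2 - 9*d - 6*t^2 + t*(47 - 5*d) + 8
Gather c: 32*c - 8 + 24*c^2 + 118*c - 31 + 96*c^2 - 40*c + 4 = 120*c^2 + 110*c - 35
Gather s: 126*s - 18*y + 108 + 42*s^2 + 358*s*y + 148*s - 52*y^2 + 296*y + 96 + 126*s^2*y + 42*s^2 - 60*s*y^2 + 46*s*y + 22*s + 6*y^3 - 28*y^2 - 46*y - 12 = s^2*(126*y + 84) + s*(-60*y^2 + 404*y + 296) + 6*y^3 - 80*y^2 + 232*y + 192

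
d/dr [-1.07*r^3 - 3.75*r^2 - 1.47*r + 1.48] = -3.21*r^2 - 7.5*r - 1.47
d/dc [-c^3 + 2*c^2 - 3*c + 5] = -3*c^2 + 4*c - 3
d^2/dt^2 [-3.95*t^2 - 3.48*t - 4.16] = -7.90000000000000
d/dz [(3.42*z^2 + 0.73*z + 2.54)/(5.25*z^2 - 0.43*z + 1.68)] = (-5.3031*z^2 - 15.1788*z + 2.3186)/(27.5625*z^4 - 4.515*z^3 + 17.8249*z^2 - 1.4448*z + 2.8224)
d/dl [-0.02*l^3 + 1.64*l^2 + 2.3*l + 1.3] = -0.06*l^2 + 3.28*l + 2.3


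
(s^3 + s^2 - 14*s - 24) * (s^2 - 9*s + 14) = s^5 - 8*s^4 - 9*s^3 + 116*s^2 + 20*s - 336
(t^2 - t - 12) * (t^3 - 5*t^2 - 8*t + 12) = t^5 - 6*t^4 - 15*t^3 + 80*t^2 + 84*t - 144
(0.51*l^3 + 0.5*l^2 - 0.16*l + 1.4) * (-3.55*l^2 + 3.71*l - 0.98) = -1.8105*l^5 + 0.1171*l^4 + 1.9232*l^3 - 6.0536*l^2 + 5.3508*l - 1.372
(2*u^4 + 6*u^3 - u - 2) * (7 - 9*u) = -18*u^5 - 40*u^4 + 42*u^3 + 9*u^2 + 11*u - 14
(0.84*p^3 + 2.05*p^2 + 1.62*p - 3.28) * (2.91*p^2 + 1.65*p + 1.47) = 2.4444*p^5 + 7.3515*p^4 + 9.3315*p^3 - 3.8583*p^2 - 3.0306*p - 4.8216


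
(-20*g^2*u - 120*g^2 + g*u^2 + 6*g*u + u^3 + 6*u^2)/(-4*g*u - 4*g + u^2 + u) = (5*g*u + 30*g + u^2 + 6*u)/(u + 1)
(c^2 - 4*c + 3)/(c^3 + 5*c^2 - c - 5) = (c - 3)/(c^2 + 6*c + 5)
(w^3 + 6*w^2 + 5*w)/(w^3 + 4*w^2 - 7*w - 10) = w/(w - 2)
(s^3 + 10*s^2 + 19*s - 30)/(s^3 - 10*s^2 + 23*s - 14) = (s^2 + 11*s + 30)/(s^2 - 9*s + 14)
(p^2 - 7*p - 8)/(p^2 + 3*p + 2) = (p - 8)/(p + 2)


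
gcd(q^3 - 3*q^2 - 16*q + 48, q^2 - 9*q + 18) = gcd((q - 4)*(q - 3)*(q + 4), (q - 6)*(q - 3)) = q - 3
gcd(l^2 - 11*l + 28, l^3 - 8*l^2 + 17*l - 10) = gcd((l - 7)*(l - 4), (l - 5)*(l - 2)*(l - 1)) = 1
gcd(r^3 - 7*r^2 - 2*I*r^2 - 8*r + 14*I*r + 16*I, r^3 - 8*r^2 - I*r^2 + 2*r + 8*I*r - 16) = r^2 + r*(-8 - 2*I) + 16*I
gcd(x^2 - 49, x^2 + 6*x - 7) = x + 7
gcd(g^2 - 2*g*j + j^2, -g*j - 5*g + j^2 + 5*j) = g - j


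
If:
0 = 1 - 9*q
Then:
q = 1/9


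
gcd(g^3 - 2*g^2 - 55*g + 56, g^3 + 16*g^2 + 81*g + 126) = g + 7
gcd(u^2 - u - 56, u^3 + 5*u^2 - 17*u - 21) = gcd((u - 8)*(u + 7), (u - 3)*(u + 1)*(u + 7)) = u + 7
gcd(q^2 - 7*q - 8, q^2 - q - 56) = q - 8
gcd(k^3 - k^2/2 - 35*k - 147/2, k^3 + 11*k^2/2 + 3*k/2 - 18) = k + 3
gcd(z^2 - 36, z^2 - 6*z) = z - 6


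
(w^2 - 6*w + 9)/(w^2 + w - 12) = (w - 3)/(w + 4)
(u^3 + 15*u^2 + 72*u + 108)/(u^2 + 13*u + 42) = (u^2 + 9*u + 18)/(u + 7)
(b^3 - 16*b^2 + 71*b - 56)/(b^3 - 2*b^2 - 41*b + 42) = (b - 8)/(b + 6)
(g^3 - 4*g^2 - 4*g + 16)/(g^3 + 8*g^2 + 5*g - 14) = (g^2 - 6*g + 8)/(g^2 + 6*g - 7)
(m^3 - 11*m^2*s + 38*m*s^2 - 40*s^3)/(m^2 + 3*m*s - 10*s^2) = (m^2 - 9*m*s + 20*s^2)/(m + 5*s)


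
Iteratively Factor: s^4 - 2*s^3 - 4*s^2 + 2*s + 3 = (s + 1)*(s^3 - 3*s^2 - s + 3) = (s + 1)^2*(s^2 - 4*s + 3) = (s - 3)*(s + 1)^2*(s - 1)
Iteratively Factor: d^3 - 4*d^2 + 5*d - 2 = (d - 2)*(d^2 - 2*d + 1) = (d - 2)*(d - 1)*(d - 1)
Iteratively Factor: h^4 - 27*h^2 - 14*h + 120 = (h + 4)*(h^3 - 4*h^2 - 11*h + 30) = (h - 5)*(h + 4)*(h^2 + h - 6) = (h - 5)*(h - 2)*(h + 4)*(h + 3)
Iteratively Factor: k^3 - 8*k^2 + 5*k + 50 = (k - 5)*(k^2 - 3*k - 10) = (k - 5)*(k + 2)*(k - 5)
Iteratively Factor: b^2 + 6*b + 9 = (b + 3)*(b + 3)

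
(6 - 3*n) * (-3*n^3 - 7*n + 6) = 9*n^4 - 18*n^3 + 21*n^2 - 60*n + 36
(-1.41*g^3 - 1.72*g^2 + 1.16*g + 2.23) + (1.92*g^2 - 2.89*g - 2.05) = -1.41*g^3 + 0.2*g^2 - 1.73*g + 0.18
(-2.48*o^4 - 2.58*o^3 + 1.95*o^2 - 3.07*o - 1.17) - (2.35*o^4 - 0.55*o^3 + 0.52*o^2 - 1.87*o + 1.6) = -4.83*o^4 - 2.03*o^3 + 1.43*o^2 - 1.2*o - 2.77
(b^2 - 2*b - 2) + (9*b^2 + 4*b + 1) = 10*b^2 + 2*b - 1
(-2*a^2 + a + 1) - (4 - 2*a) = -2*a^2 + 3*a - 3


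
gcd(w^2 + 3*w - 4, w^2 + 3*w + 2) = 1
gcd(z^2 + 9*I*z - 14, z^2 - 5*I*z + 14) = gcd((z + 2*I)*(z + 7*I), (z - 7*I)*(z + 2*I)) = z + 2*I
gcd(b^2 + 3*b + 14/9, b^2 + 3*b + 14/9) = b^2 + 3*b + 14/9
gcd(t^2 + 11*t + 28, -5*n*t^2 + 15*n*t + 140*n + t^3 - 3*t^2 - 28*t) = t + 4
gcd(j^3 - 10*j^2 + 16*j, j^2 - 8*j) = j^2 - 8*j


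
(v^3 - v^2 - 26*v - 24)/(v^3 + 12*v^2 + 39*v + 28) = (v - 6)/(v + 7)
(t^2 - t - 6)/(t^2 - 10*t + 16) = (t^2 - t - 6)/(t^2 - 10*t + 16)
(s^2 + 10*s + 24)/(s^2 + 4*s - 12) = (s + 4)/(s - 2)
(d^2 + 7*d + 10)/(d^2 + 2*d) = (d + 5)/d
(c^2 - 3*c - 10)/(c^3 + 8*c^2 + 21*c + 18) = (c - 5)/(c^2 + 6*c + 9)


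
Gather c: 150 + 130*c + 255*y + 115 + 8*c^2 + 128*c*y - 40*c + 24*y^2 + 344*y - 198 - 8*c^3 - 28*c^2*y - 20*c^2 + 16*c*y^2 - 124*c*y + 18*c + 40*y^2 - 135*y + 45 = -8*c^3 + c^2*(-28*y - 12) + c*(16*y^2 + 4*y + 108) + 64*y^2 + 464*y + 112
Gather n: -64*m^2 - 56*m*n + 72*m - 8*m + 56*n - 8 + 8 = -64*m^2 + 64*m + n*(56 - 56*m)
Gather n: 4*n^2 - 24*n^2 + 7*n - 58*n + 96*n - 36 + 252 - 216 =-20*n^2 + 45*n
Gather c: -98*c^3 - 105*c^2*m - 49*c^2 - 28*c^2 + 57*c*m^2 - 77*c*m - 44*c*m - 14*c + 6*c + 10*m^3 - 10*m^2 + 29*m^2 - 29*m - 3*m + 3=-98*c^3 + c^2*(-105*m - 77) + c*(57*m^2 - 121*m - 8) + 10*m^3 + 19*m^2 - 32*m + 3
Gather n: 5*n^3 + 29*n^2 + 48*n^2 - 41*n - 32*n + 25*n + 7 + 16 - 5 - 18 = 5*n^3 + 77*n^2 - 48*n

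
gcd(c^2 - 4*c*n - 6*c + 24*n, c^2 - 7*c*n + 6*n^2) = 1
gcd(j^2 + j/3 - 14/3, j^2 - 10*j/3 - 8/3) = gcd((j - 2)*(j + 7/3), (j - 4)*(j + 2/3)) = 1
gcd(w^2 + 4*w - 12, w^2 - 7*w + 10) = w - 2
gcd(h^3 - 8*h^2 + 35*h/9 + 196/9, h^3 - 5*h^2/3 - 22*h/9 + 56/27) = h^2 - h - 28/9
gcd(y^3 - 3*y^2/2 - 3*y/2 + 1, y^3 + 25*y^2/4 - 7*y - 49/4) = y + 1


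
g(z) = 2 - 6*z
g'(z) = -6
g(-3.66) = 23.96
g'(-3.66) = -6.00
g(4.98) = -27.88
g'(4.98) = -6.00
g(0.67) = -2.02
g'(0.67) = -6.00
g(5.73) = -32.38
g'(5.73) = -6.00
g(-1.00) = 8.00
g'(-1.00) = -6.00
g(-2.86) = 19.16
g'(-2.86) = -6.00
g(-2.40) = 16.40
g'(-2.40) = -6.00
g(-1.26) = 9.56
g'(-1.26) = -6.00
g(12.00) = -70.00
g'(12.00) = -6.00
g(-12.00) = 74.00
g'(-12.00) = -6.00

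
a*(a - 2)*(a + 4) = a^3 + 2*a^2 - 8*a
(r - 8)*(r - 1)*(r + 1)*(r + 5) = r^4 - 3*r^3 - 41*r^2 + 3*r + 40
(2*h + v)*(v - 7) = 2*h*v - 14*h + v^2 - 7*v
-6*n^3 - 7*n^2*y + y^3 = (-3*n + y)*(n + y)*(2*n + y)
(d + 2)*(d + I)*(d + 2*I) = d^3 + 2*d^2 + 3*I*d^2 - 2*d + 6*I*d - 4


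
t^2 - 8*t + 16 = (t - 4)^2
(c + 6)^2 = c^2 + 12*c + 36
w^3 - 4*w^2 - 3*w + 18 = (w - 3)^2*(w + 2)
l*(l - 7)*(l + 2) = l^3 - 5*l^2 - 14*l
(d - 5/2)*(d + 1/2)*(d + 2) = d^3 - 21*d/4 - 5/2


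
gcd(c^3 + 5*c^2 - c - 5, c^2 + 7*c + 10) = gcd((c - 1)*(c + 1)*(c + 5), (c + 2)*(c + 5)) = c + 5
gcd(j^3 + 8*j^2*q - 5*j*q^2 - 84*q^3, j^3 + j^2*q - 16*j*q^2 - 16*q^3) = j + 4*q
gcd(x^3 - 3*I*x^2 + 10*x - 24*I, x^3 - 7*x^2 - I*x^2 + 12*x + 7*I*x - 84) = x^2 - I*x + 12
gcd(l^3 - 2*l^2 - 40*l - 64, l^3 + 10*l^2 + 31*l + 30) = l + 2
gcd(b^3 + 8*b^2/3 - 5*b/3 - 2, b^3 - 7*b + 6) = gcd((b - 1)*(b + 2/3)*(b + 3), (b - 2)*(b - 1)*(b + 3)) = b^2 + 2*b - 3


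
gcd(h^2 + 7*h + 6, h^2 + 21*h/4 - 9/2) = h + 6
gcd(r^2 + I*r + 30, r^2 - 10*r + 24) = 1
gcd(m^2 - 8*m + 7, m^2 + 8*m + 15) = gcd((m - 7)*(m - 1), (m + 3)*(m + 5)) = 1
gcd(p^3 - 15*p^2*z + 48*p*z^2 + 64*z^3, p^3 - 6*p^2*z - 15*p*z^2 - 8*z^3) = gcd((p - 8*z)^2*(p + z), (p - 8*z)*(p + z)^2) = -p^2 + 7*p*z + 8*z^2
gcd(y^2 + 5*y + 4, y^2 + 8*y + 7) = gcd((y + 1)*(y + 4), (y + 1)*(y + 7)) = y + 1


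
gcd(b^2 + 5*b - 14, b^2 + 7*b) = b + 7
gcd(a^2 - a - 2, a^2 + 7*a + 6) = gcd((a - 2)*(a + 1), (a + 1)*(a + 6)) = a + 1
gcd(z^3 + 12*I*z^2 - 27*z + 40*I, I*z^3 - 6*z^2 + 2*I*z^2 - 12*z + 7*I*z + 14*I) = z - I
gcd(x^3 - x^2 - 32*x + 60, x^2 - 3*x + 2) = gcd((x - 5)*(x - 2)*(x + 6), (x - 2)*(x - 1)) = x - 2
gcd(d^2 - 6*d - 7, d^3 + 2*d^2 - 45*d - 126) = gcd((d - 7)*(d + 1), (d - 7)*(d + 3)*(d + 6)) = d - 7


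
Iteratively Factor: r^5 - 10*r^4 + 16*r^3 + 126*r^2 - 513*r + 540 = (r - 3)*(r^4 - 7*r^3 - 5*r^2 + 111*r - 180) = (r - 5)*(r - 3)*(r^3 - 2*r^2 - 15*r + 36) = (r - 5)*(r - 3)^2*(r^2 + r - 12) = (r - 5)*(r - 3)^2*(r + 4)*(r - 3)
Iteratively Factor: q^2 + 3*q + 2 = (q + 2)*(q + 1)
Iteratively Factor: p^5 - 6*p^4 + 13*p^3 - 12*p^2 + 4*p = (p - 2)*(p^4 - 4*p^3 + 5*p^2 - 2*p) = (p - 2)*(p - 1)*(p^3 - 3*p^2 + 2*p) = p*(p - 2)*(p - 1)*(p^2 - 3*p + 2) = p*(p - 2)*(p - 1)^2*(p - 2)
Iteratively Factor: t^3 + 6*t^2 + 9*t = (t + 3)*(t^2 + 3*t) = t*(t + 3)*(t + 3)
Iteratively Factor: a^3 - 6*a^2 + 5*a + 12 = (a + 1)*(a^2 - 7*a + 12) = (a - 3)*(a + 1)*(a - 4)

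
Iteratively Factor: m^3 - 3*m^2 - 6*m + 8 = (m - 1)*(m^2 - 2*m - 8) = (m - 1)*(m + 2)*(m - 4)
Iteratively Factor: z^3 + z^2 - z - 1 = (z - 1)*(z^2 + 2*z + 1) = (z - 1)*(z + 1)*(z + 1)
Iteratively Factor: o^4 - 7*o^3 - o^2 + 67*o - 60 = (o - 5)*(o^3 - 2*o^2 - 11*o + 12) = (o - 5)*(o - 1)*(o^2 - o - 12) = (o - 5)*(o - 1)*(o + 3)*(o - 4)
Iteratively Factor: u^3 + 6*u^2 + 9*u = (u)*(u^2 + 6*u + 9) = u*(u + 3)*(u + 3)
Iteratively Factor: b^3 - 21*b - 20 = (b + 1)*(b^2 - b - 20) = (b - 5)*(b + 1)*(b + 4)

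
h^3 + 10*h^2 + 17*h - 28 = (h - 1)*(h + 4)*(h + 7)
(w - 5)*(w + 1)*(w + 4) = w^3 - 21*w - 20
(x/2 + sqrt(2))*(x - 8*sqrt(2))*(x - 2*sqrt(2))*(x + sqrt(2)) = x^4/2 - 7*sqrt(2)*x^3/2 - 12*x^2 + 28*sqrt(2)*x + 64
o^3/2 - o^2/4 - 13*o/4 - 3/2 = (o/2 + 1)*(o - 3)*(o + 1/2)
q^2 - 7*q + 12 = (q - 4)*(q - 3)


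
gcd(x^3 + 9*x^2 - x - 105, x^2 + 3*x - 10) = x + 5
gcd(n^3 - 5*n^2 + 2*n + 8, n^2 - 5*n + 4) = n - 4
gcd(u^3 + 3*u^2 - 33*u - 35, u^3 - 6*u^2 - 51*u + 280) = u^2 + 2*u - 35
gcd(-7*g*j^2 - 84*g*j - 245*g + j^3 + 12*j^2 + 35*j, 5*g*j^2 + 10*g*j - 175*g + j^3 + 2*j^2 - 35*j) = j + 7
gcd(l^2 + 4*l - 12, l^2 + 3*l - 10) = l - 2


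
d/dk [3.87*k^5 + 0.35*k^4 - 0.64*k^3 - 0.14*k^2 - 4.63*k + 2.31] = 19.35*k^4 + 1.4*k^3 - 1.92*k^2 - 0.28*k - 4.63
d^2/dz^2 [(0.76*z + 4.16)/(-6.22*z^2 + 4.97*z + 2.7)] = ((0.76*z + 4.16)*(12.44*z - 4.97)*(24.88*z - 9.94) + (28.3632*z + 44.196)*(-6.22*z^2 + 4.97*z + 2.7))/(-6.22*z^2 + 4.97*z + 2.7)^3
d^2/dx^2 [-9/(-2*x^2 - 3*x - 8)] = 18*(-4*x^2 - 6*x + (4*x + 3)^2 - 16)/(2*x^2 + 3*x + 8)^3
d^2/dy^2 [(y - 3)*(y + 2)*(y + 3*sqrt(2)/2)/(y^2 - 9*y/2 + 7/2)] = 4*(25*y^3 + 21*sqrt(2)*y^3 - 171*sqrt(2)*y^2 - 147*y^2 + 399*y + 549*sqrt(2)*y - 624*sqrt(2) - 427)/(8*y^6 - 108*y^5 + 570*y^4 - 1485*y^3 + 1995*y^2 - 1323*y + 343)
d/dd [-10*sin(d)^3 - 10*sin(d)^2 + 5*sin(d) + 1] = 5*(-6*sin(d)^2 - 4*sin(d) + 1)*cos(d)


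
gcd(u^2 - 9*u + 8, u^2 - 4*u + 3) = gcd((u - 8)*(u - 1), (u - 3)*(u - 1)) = u - 1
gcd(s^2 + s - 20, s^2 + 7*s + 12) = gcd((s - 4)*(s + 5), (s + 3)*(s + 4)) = 1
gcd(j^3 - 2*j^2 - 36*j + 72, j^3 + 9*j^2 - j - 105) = 1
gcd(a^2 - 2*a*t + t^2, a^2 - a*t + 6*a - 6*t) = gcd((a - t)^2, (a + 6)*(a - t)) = -a + t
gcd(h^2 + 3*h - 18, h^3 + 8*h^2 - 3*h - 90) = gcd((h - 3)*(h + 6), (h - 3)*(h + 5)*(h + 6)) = h^2 + 3*h - 18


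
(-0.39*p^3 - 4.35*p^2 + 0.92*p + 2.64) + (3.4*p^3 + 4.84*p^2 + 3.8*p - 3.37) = 3.01*p^3 + 0.49*p^2 + 4.72*p - 0.73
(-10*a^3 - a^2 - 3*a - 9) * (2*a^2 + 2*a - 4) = -20*a^5 - 22*a^4 + 32*a^3 - 20*a^2 - 6*a + 36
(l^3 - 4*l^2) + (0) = l^3 - 4*l^2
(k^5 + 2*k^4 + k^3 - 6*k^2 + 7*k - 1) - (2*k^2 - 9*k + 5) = k^5 + 2*k^4 + k^3 - 8*k^2 + 16*k - 6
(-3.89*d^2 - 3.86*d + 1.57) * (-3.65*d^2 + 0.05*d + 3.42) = 14.1985*d^4 + 13.8945*d^3 - 19.2273*d^2 - 13.1227*d + 5.3694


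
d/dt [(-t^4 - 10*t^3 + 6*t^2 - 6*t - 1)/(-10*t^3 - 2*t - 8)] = (5*t^6 + 33*t^4 - 24*t^3 + 99*t^2 - 48*t + 23)/(2*(25*t^6 + 10*t^4 + 40*t^3 + t^2 + 8*t + 16))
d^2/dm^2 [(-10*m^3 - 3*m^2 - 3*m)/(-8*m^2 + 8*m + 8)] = 13*m*(2*m^2 + 3*m + 3)/(4*(m^6 - 3*m^5 + 5*m^3 - 3*m - 1))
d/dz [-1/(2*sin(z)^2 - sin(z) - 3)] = (4*sin(z) - 1)*cos(z)/(sin(z) + cos(2*z) + 2)^2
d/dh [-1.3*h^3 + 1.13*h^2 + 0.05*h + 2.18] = -3.9*h^2 + 2.26*h + 0.05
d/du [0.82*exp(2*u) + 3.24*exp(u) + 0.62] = (1.64*exp(u) + 3.24)*exp(u)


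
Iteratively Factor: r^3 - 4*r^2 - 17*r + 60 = (r - 3)*(r^2 - r - 20) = (r - 5)*(r - 3)*(r + 4)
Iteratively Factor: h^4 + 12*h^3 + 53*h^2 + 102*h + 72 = (h + 3)*(h^3 + 9*h^2 + 26*h + 24) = (h + 3)^2*(h^2 + 6*h + 8) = (h + 2)*(h + 3)^2*(h + 4)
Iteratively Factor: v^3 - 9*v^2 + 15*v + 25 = (v - 5)*(v^2 - 4*v - 5) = (v - 5)*(v + 1)*(v - 5)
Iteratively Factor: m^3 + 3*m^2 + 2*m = (m + 2)*(m^2 + m) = (m + 1)*(m + 2)*(m)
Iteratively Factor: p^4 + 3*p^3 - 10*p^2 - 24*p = (p + 4)*(p^3 - p^2 - 6*p) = (p + 2)*(p + 4)*(p^2 - 3*p) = (p - 3)*(p + 2)*(p + 4)*(p)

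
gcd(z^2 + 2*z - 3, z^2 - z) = z - 1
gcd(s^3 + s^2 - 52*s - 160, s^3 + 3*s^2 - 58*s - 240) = s^2 - 3*s - 40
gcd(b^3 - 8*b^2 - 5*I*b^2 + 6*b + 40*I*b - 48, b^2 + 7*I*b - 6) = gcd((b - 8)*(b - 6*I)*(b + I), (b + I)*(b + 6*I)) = b + I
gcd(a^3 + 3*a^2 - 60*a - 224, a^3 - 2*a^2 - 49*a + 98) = a + 7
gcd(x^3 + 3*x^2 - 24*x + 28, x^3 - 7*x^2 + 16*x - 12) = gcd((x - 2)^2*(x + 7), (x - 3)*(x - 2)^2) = x^2 - 4*x + 4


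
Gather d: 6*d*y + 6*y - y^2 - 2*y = 6*d*y - y^2 + 4*y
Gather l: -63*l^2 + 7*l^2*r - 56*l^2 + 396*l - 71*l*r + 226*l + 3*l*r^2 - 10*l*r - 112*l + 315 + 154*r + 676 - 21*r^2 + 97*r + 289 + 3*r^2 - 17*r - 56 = l^2*(7*r - 119) + l*(3*r^2 - 81*r + 510) - 18*r^2 + 234*r + 1224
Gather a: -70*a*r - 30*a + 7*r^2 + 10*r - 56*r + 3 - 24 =a*(-70*r - 30) + 7*r^2 - 46*r - 21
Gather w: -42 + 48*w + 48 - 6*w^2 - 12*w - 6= -6*w^2 + 36*w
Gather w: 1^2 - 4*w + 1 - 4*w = 2 - 8*w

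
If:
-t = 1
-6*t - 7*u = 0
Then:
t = -1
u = 6/7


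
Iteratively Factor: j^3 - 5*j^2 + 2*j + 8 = (j - 4)*(j^2 - j - 2) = (j - 4)*(j - 2)*(j + 1)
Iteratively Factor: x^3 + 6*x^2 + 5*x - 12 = (x - 1)*(x^2 + 7*x + 12) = (x - 1)*(x + 4)*(x + 3)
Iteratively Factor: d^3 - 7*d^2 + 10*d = (d - 5)*(d^2 - 2*d) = (d - 5)*(d - 2)*(d)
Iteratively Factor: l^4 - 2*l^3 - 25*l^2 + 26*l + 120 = (l + 4)*(l^3 - 6*l^2 - l + 30) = (l - 5)*(l + 4)*(l^2 - l - 6) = (l - 5)*(l + 2)*(l + 4)*(l - 3)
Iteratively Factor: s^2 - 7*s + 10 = (s - 5)*(s - 2)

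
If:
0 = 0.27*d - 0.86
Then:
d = 3.19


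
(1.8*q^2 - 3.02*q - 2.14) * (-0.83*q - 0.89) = -1.494*q^3 + 0.9046*q^2 + 4.464*q + 1.9046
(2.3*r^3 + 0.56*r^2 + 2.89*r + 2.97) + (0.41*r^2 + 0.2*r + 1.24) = 2.3*r^3 + 0.97*r^2 + 3.09*r + 4.21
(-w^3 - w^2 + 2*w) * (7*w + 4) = -7*w^4 - 11*w^3 + 10*w^2 + 8*w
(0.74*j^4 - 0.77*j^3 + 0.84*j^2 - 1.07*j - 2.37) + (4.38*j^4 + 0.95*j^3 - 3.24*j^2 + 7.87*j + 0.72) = 5.12*j^4 + 0.18*j^3 - 2.4*j^2 + 6.8*j - 1.65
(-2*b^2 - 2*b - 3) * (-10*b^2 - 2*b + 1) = 20*b^4 + 24*b^3 + 32*b^2 + 4*b - 3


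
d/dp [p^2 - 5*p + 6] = 2*p - 5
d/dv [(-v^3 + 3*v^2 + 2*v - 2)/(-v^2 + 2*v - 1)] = (v^3 - 3*v^2 + 8*v - 2)/(v^3 - 3*v^2 + 3*v - 1)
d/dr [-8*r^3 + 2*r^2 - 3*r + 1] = -24*r^2 + 4*r - 3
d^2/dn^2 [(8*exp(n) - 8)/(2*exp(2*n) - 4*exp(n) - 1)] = (32*exp(4*n) - 64*exp(3*n) + 288*exp(2*n) - 224*exp(n) + 40)*exp(n)/(8*exp(6*n) - 48*exp(5*n) + 84*exp(4*n) - 16*exp(3*n) - 42*exp(2*n) - 12*exp(n) - 1)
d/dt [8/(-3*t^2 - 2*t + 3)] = 16*(3*t + 1)/(3*t^2 + 2*t - 3)^2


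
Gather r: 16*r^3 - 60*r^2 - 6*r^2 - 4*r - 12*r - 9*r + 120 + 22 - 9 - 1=16*r^3 - 66*r^2 - 25*r + 132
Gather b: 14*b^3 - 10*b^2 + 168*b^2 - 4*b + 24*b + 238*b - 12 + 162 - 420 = 14*b^3 + 158*b^2 + 258*b - 270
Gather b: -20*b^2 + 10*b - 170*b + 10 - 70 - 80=-20*b^2 - 160*b - 140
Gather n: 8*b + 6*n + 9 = 8*b + 6*n + 9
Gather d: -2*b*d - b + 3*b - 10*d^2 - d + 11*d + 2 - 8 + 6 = 2*b - 10*d^2 + d*(10 - 2*b)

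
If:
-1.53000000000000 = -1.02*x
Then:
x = 1.50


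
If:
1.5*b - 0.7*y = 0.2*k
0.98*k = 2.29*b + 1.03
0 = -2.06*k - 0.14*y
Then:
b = -0.42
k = 0.06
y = -0.92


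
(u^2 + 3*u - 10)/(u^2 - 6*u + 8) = (u + 5)/(u - 4)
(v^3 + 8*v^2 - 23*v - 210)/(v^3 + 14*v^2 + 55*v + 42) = (v - 5)/(v + 1)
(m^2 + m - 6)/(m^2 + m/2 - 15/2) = 2*(m - 2)/(2*m - 5)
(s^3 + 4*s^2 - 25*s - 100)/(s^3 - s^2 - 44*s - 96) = (s^2 - 25)/(s^2 - 5*s - 24)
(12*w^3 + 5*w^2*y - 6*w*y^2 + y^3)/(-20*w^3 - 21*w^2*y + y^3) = (12*w^2 - 7*w*y + y^2)/(-20*w^2 - w*y + y^2)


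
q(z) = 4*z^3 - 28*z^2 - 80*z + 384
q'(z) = 12*z^2 - 56*z - 80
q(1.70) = 186.73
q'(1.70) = -140.52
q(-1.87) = 409.53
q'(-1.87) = 66.68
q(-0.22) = 400.20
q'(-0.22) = -67.10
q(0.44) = 343.72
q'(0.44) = -102.32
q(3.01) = -1.40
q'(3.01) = -139.84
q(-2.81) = 298.96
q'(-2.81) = 172.11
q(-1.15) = 432.89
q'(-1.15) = 0.27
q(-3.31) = 196.97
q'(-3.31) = 236.83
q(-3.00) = 264.00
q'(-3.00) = 196.00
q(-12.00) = -9600.00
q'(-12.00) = 2320.00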